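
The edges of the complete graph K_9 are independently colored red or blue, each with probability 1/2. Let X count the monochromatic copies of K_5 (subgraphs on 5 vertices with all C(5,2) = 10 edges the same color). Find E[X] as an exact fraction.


Let X = Σ_S X_S over the C(9, 5) = 126 subsets S of size 5, where X_S = 1 if the K_5 on S is monochromatic.
For a fixed S, the K_5 on S has C(5, 2) = 10 edges. P[all 10 edges red] = (1/2)^10, and likewise for blue, so P[monochromatic] = 2·(1/2)^10 = 2^{1 − 10} = 1/512.
By linearity: E[X] = C(9, 5) · 2^{1 − 10} = 126 · 1/512 = 63/256.
Numerically: E[X] ≈ 0.2461.

E[X] = C(9,5)·2^(1−C(5,2)) = 63/256 ≈ 0.2461.


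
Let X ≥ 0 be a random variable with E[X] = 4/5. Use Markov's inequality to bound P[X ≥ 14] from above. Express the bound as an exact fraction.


μ = E[X] = 4/5, a = 14.
Markov: P[X ≥ 14] ≤ μ/a = (4/5)/14 = 2/35.
Numerically: ≈ 0.0571.
(Since a = 14 > μ = 0.8000, the bound 2/35 is < 1 and informative.)

P[X ≥ 14] ≤ 2/35 ≈ 0.0571.


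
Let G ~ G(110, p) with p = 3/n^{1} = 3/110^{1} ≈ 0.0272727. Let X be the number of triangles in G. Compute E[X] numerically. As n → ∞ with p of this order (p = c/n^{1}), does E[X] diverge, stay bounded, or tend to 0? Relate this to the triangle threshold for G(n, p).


Number of potential triangles: C(110, 3) = 215820.
Each occurs with probability p³ ≈ (0.0272727)³ ≈ 2.02854996e-05.
By linearity: E[X] = C(110, 3)·p³ ≈ 215820 · 2.02854996e-05 ≈ 4.378017.
Here α = 1, so p = 3/n is exactly at the triangle threshold p ~ 1/n. Asymptotically E[X] → c³/6 = 3³/6 = 9/2 ≈ 4.500000, a bounded constant. In this regime the triangle count is asymptotically Poisson(c³/6).

E[X] ≈ 4.378017; in regime p = Θ(1/n^{1}) E[X] stays bounded (at the triangle threshold p ~ 1/n).


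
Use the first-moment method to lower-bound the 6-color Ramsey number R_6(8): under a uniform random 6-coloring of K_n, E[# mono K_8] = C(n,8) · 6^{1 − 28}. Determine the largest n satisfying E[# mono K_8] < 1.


We need C(n, 8) · 6^{1 − 28} < 1, i.e. C(n, 8) < 6^{28 − 1} = 1023490369077469249536.
Check values of n near the boundary:
  n = 1590: C(1590, 8) = 995397314198933813310; 995397314198933813310 < 1023490369077469249536? YES
  n = 1591: C(1591, 8) = 1000427749141189953870; 1000427749141189953870 < 1023490369077469249536? YES
  n = 1592: C(1592, 8) = 1005480414540892933435; 1005480414540892933435 < 1023490369077469249536? YES
  n = 1593: C(1593, 8) = 1010555394551193970323; 1010555394551193970323 < 1023490369077469249536? YES
  n = 1594: C(1594, 8) = 1015652773590544255167; 1015652773590544255167 < 1023490369077469249536? YES
  n = 1595: C(1595, 8) = 1020772636343363633895; 1020772636343363633895 < 1023490369077469249536? YES
  n = 1596: C(1596, 8) = 1025915067760710553965; 1025915067760710553965 < 1023490369077469249536? NO
  n = 1597: C(1597, 8) = 1031080153060953275445; 1031080153060953275445 < 1023490369077469249536? NO
  n = 1598: C(1598, 8) = 1036267977730442348529; 1036267977730442348529 < 1023490369077469249536? NO
The largest n with C(n, 8) < 1023490369077469249536 is n = 1595 (where E[X] = 113419181815929292655/113721152119718805504 ≈ 0.9973446). Hence R_6(8) > 1595, i.e. R_6(8) ≥ 1596.

Largest n = 1595; hence R_6(8) > 1595.


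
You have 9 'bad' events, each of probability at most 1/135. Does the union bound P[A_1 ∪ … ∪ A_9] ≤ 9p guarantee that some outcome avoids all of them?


Union bound: P[∪_{i=1}^{9} A_i] ≤ Σ_i P[A_i] ≤ 9·p = 9·(1/135) = 1/15.
Numerically: 1/15 ≈ 0.0666667.
Is 1/15 < 1? YES.
Since P[∪ A_i] ≤ 1/15 < 1, the complement has P[∩ A_i^c] ≥ 1 − 1/15 = 14/15 > 0, so some outcome avoids every A_i.

9·p = 1/15 ≈ 0.0666667; existence CERTIFIED by the union bound.


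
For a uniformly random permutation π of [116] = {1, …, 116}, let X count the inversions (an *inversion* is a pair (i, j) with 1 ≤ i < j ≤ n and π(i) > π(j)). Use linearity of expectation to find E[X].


Write X = Σ X_I over the C(116, 2) = 6670 pairs i < j, with X_I the indicator of one inversion.
There are 6670 indicators.
For each fixed pair i < j, the values π(i) and π(j) are two distinct elements of {1, …, 116} in uniformly random order; by symmetry P[π(i) > π(j)] = 1/2.
By linearity: E[X] = 6670 · (1/2) = C(116, 2) · (1/2) = 6670/2 = 3335 ≈ 3335.000000.

E[X] = 3335 = 3335.000000.


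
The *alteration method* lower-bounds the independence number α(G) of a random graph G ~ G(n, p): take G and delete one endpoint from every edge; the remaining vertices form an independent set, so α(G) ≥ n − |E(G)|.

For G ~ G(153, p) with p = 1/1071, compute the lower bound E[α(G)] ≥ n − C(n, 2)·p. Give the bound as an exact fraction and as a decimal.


E[|E(G)|] = C(153, 2)·p = 11628 · (1/1071) = 76/7.
E[α(G)] ≥ n − E[|E(G)|] = 153 − 76/7 = 995/7.
Numerically: ≈ 142.143.
(This is only a lower bound; the true E[α(G)] may be larger.)

E[α(G)] ≥ 995/7 ≈ 142.143.


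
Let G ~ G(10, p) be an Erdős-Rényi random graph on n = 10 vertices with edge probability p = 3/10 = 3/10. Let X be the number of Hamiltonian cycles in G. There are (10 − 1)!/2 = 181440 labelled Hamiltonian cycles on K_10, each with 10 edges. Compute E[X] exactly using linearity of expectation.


K_10 has (10 − 1)!/2 = 181440 labelled Hamiltonian cycles.
For each such Hamiltonian cycle H, let X_H = 1 if all 10 edges of H are present in G. Then P[X_H = 1] = p^{10} = (3/10)^{10} = 59049/10000000000.
By linearity of expectation: E[X] = Σ_H E[X_H] = 181440 · p^{10} = 181440 · 59049/10000000000 = 33480783/31250000.
Numerically: E[X] ≈ 1.07139.

E[X] = 181440 · (3/10)^{10} = 33480783/31250000 ≈ 1.07139.


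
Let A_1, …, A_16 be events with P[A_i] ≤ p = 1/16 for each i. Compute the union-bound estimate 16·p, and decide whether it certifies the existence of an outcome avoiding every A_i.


Union bound: P[∪_{i=1}^{16} A_i] ≤ Σ_i P[A_i] ≤ 16·p = 16·(1/16) = 1.
Numerically: 1 ≈ 1.0000.
Is 1 < 1? NO.
Since the bound 1 is ≥ 1, the union bound is uninformative here; it does NOT by itself certify existence.

16·p = 1 ≈ 1.0000; existence NOT certified by the union bound.


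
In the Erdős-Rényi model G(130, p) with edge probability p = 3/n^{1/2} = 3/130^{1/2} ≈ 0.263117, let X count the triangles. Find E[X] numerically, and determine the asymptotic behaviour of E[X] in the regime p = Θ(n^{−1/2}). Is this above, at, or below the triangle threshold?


Number of potential triangles: C(130, 3) = 357760.
Each occurs with probability p³ ≈ (0.263117)³ ≈ 1.82158204e-02.
By linearity: E[X] = C(130, 3)·p³ ≈ 357760 · 1.82158204e-02 ≈ 6516.891907.
Since α = 1/2 < 1, p = c/n^{1/2} ≫ 1/n is above the triangle threshold p ~ 1/n. Asymptotically E[X] ~ (c³/6)·n^{3(1−α)} = (3³/6)·n^{1.5} → ∞; triangles are abundant w.h.p.

E[X] ≈ 6516.891907; in regime p = Θ(1/n^{1/2}) E[X] diverges (above the triangle threshold p ~ 1/n).


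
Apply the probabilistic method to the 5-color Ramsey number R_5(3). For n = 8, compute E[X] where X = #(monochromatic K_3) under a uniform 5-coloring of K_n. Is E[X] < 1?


E[X] = C(8, 3) · 5^{1 − 3} = 56 · 5^{−2} = 56/25.
As a reduced fraction: E[X] = 56/25 ≈ 2.240.
Is E[X] < 1? NO.
Since E[X] ≥ 1, the first-moment bound is inconclusive at n = 8; it does NOT by itself certify R_5(3) > 8.

E[X] = 56/25 ≈ 2.240; E[X] ≥ 1; first-moment method inconclusive here.


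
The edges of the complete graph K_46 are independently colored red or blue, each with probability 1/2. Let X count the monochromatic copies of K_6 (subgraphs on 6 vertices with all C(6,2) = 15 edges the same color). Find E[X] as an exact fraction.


Let X = Σ_S X_S over the C(46, 6) = 9366819 subsets S of size 6, where X_S = 1 if the K_6 on S is monochromatic.
For a fixed S, the K_6 on S has C(6, 2) = 15 edges. P[all 15 edges red] = (1/2)^15, and likewise for blue, so P[monochromatic] = 2·(1/2)^15 = 2^{1 − 15} = 1/16384.
Summing: E[X] = C(46, 6) · 2^{1 − 15} = 9366819 · 1/16384 = 9366819/16384.
Numerically: E[X] ≈ 571.70526.

E[X] = C(46,6)·2^(1−C(6,2)) = 9366819/16384 ≈ 571.70526.


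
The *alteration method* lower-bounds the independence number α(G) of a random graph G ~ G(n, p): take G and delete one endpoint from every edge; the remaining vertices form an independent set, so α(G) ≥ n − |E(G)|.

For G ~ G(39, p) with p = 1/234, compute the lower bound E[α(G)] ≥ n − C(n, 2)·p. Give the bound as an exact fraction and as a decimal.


E[|E(G)|] = C(39, 2)·p = 741 · (1/234) = 19/6.
E[α(G)] ≥ n − E[|E(G)|] = 39 − 19/6 = 215/6.
Numerically: ≈ 35.83333.
(This is only a lower bound; the true E[α(G)] may be larger.)

E[α(G)] ≥ 215/6 ≈ 35.83333.


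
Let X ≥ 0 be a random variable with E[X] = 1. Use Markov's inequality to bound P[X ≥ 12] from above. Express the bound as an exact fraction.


μ = E[X] = 1, a = 12.
Markov: P[X ≥ 12] ≤ μ/a = (1)/12 = 1/12.
Numerically: ≈ 0.08333.
(Since a = 12 > μ = 1.00000, the bound 1/12 is < 1 and informative.)

P[X ≥ 12] ≤ 1/12 ≈ 0.08333.


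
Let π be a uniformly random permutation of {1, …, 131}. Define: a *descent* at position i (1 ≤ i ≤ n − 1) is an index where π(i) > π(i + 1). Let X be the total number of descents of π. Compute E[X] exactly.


Write X = Σ X_I over i = 1, …, 130, with X_I the indicator of one descent.
There are 130 indicators.
For each fixed i, the pair (π(i), π(i+1)) is a uniformly random ordered pair of distinct values from {1, …, 131}; by symmetry P[π(i) > π(i+1)] = 1/2.
By linearity: E[X] = 130 · (1/2) = (131 − 1) · (1/2) = 65 ≈ 65.00000.

E[X] = 65 = 65.00000.


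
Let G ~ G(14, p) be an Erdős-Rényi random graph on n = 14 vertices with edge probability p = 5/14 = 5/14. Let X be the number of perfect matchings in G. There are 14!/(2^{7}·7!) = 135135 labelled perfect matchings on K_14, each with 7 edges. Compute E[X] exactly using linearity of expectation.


K_14 has 14!/(2^{7}·7!) = 135135 labelled perfect matchings.
For each such perfect matching H, let X_H = 1 if all 7 edges of H are present in G. Then P[X_H = 1] = p^{7} = (5/14)^{7} = 78125/105413504.
By linearity: E[X] = Σ_H E[X_H] = 135135 · p^{7} = 135135 · 78125/105413504 = 1508203125/15059072.
Numerically: E[X] ≈ 100.15.

E[X] = 135135 · (5/14)^{7} = 1508203125/15059072 ≈ 100.15.


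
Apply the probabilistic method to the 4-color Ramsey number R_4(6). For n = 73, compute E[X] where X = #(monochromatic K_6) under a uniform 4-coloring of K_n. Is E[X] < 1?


E[X] = C(73, 6) · 4^{1 − 15} = 170230452 · 4^{−14} = 170230452/268435456.
As a reduced fraction: E[X] = 42557613/67108864 ≈ 0.63416.
Is E[X] < 1? YES.
Since E[X] < 1, there exists a 4-coloring of K_{73} with no monochromatic K_6; hence R_4(6) > 73.

E[X] = 42557613/67108864 ≈ 0.63416; E[X] < 1, so R_4(6) > 73.


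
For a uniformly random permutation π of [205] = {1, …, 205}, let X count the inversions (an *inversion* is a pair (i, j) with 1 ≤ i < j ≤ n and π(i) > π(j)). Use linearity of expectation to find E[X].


Write X = Σ X_I over the C(205, 2) = 20910 pairs i < j, with X_I the indicator of one inversion.
There are 20910 indicators.
For each fixed pair i < j, the values π(i) and π(j) are two distinct elements of {1, …, 205} in uniformly random order; by symmetry P[π(i) > π(j)] = 1/2.
By linearity: E[X] = 20910 · (1/2) = C(205, 2) · (1/2) = 20910/2 = 10455 ≈ 10455.00000.

E[X] = 10455 = 10455.00000.


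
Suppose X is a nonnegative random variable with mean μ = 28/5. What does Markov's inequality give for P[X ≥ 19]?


μ = E[X] = 28/5, a = 19.
Markov: P[X ≥ 19] ≤ μ/a = (28/5)/19 = 28/95.
Numerically: ≈ 0.295.
(Since a = 19 > μ = 5.600, the bound 28/95 is < 1 and informative.)

P[X ≥ 19] ≤ 28/95 ≈ 0.295.


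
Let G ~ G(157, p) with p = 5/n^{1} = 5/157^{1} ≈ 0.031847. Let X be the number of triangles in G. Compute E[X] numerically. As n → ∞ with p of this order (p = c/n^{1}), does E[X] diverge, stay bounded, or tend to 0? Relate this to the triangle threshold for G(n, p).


Number of potential triangles: C(157, 3) = 632710.
Each occurs with probability p³ ≈ (0.031847)³ ≈ 3.2300635e-05.
By linearity: E[X] = C(157, 3)·p³ ≈ 632710 · 3.2300635e-05 ≈ 20.43693.
Here α = 1, so p = 5/n is exactly at the triangle threshold p ~ 1/n. Asymptotically E[X] → c³/6 = 5³/6 = 125/6 ≈ 20.83333, a bounded constant. In this regime the triangle count is asymptotically Poisson(c³/6).

E[X] ≈ 20.43693; in regime p = Θ(1/n^{1}) E[X] stays bounded (at the triangle threshold p ~ 1/n).


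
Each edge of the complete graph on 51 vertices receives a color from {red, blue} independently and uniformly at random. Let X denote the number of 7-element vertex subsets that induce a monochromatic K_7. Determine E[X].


Let X = Σ_S X_S over the C(51, 7) = 115775100 subsets S of size 7, where X_S = 1 if the K_7 on S is monochromatic.
For a fixed S, the K_7 on S has C(7, 2) = 21 edges. P[all 21 edges red] = (1/2)^21, and likewise for blue, so P[monochromatic] = 2·(1/2)^21 = 2^{1 − 21} = 1/1048576.
Summing: E[X] = C(51, 7) · 2^{1 − 21} = 115775100 · 1/1048576 = 28943775/262144.
Numerically: E[X] ≈ 110.411739.

E[X] = C(51,7)·2^(1−C(7,2)) = 28943775/262144 ≈ 110.411739.


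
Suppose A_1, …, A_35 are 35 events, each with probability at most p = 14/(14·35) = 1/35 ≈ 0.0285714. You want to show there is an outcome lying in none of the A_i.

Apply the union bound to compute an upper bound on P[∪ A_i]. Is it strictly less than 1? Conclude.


Union bound: P[∪_{i=1}^{35} A_i] ≤ Σ_i P[A_i] ≤ 35·p = 35·(1/35) = 1.
Numerically: 1 ≈ 1.0000000.
Is 1 < 1? NO.
Since the bound 1 is ≥ 1, the union bound is uninformative here; it does NOT by itself certify existence.

35·p = 1 ≈ 1.0000000; existence NOT certified by the union bound.


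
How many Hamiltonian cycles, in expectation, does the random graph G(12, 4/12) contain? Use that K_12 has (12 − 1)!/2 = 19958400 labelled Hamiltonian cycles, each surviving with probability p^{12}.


K_12 has (12 − 1)!/2 = 19958400 labelled Hamiltonian cycles.
For each such Hamiltonian cycle H, let X_H = 1 if all 12 edges of H are present in G. Then P[X_H = 1] = p^{12} = (1/3)^{12} = 1/531441.
Summing the indicators: E[X] = Σ_H E[X_H] = 19958400 · p^{12} = 19958400 · 1/531441 = 246400/6561.
Numerically: E[X] ≈ 37.555.

E[X] = 19958400 · (1/3)^{12} = 246400/6561 ≈ 37.555.


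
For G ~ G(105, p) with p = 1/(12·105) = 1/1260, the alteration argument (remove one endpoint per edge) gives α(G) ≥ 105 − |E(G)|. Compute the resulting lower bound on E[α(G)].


E[|E(G)|] = C(105, 2)·p = 5460 · (1/1260) = 13/3.
E[α(G)] ≥ n − E[|E(G)|] = 105 − 13/3 = 302/3.
Numerically: ≈ 100.667.
(This is only a lower bound; the true E[α(G)] may be larger.)

E[α(G)] ≥ 302/3 ≈ 100.667.


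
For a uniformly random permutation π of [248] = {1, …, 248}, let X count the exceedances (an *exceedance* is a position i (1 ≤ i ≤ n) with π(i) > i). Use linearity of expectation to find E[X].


Write X = Σ_{i=1}^{248} X_i, where X_i = 1_{π(i) > i}.
For each fixed i, π(i) is uniform over {1, …, 248} (marginal of a uniform permutation), so P[π(i) > i] = (n − i)/n. Summing: Σ_{i=1}^{248} (n − i)/n = (0 + 1 + … + 247)/248 = 248(248 − 1)/(2·248) = (248 − 1)/2.
Hence E[X] = Σ_{i=1}^{248} (248 − i)/248 = 247/2 ≈ 123.500.

E[X] = 247/2 = 123.500.


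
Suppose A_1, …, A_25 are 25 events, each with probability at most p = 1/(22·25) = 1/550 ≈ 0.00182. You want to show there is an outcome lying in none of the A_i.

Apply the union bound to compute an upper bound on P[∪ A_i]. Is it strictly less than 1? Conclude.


Union bound: P[∪_{i=1}^{25} A_i] ≤ Σ_i P[A_i] ≤ 25·p = 25·(1/550) = 1/22.
Numerically: 1/22 ≈ 0.04545.
Is 1/22 < 1? YES.
Since P[∪ A_i] ≤ 1/22 < 1, the complement has P[∩ A_i^c] ≥ 1 − 1/22 = 21/22 > 0, so some outcome avoids every A_i.

25·p = 1/22 ≈ 0.04545; existence CERTIFIED by the union bound.


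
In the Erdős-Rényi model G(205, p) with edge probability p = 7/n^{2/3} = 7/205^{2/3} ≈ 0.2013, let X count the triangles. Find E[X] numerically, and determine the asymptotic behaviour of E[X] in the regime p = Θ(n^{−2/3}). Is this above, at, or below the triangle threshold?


Number of potential triangles: C(205, 3) = 1414910.
Each occurs with probability p³ ≈ (0.2013)³ ≈ 8.161808e-03.
By linearity: E[X] = C(205, 3)·p³ ≈ 1414910 · 8.161808e-03 ≈ 11548.2244.
Since α = 2/3 < 1, p = c/n^{2/3} ≫ 1/n is above the triangle threshold p ~ 1/n. Asymptotically E[X] ~ (c³/6)·n^{3(1−α)} = (7³/6)·n^{1} → ∞; triangles are abundant w.h.p.

E[X] ≈ 11548.2244; in regime p = Θ(1/n^{2/3}) E[X] diverges (above the triangle threshold p ~ 1/n).


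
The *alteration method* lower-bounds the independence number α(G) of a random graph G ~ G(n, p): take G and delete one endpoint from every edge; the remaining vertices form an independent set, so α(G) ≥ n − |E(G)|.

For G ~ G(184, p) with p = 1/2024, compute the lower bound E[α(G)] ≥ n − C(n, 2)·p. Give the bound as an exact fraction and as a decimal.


E[|E(G)|] = C(184, 2)·p = 16836 · (1/2024) = 183/22.
E[α(G)] ≥ n − E[|E(G)|] = 184 − 183/22 = 3865/22.
Numerically: ≈ 175.681818.
(This is only a lower bound; the true E[α(G)] may be larger.)

E[α(G)] ≥ 3865/22 ≈ 175.681818.


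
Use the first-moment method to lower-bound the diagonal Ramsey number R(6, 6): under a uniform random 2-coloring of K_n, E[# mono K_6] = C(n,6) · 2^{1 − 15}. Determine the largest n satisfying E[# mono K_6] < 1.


We need C(n, 6) · 2^{1 − 15} < 1, i.e. C(n, 6) < 2^{15 − 1} = 16384.
Check values of n near the boundary:
  n = 14: C(14, 6) = 3003; 3003 < 16384? YES
  n = 15: C(15, 6) = 5005; 5005 < 16384? YES
  n = 16: C(16, 6) = 8008; 8008 < 16384? YES
  n = 17: C(17, 6) = 12376; 12376 < 16384? YES
  n = 18: C(18, 6) = 18564; 18564 < 16384? NO
The largest n with C(n, 6) < 16384 is n = 17 (where E[X] = 1547/2048 ≈ 0.75537). Hence R(6, 6) > 17, i.e. R(6, 6) ≥ 18.

Largest n = 17; hence R(6, 6) > 17.


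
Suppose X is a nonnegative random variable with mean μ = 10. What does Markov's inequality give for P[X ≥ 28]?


μ = E[X] = 10, a = 28.
Markov: P[X ≥ 28] ≤ μ/a = (10)/28 = 5/14.
Numerically: ≈ 0.357.
(Since a = 28 > μ = 10.000, the bound 5/14 is < 1 and informative.)

P[X ≥ 28] ≤ 5/14 ≈ 0.357.


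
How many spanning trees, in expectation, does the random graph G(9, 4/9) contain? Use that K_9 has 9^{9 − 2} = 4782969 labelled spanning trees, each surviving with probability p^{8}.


K_9 has 9^{9 − 2} = 4782969 labelled spanning trees.
For each such spanning tree H, let X_H = 1 if all 8 edges of H are present in G. Then P[X_H = 1] = p^{8} = (4/9)^{8} = 65536/43046721.
Summing the indicators: E[X] = Σ_H E[X_H] = 4782969 · p^{8} = 4782969 · 65536/43046721 = 65536/9.
Numerically: E[X] ≈ 7281.78.

E[X] = 4782969 · (4/9)^{8} = 65536/9 ≈ 7281.78.


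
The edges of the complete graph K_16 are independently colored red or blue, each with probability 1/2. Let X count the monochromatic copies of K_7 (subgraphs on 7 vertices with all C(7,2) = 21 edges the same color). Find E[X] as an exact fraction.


Let X = Σ_S X_S over the C(16, 7) = 11440 subsets S of size 7, where X_S = 1 if the K_7 on S is monochromatic.
For a fixed S, the K_7 on S has C(7, 2) = 21 edges. P[all 21 edges red] = (1/2)^21, and likewise for blue, so P[monochromatic] = 2·(1/2)^21 = 2^{1 − 21} = 1/1048576.
Summing: E[X] = C(16, 7) · 2^{1 − 21} = 11440 · 1/1048576 = 715/65536.
Numerically: E[X] ≈ 0.0109.

E[X] = C(16,7)·2^(1−C(7,2)) = 715/65536 ≈ 0.0109.


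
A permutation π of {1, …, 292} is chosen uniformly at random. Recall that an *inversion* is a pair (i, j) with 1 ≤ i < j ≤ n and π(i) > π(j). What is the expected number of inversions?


Write X = Σ X_I over the C(292, 2) = 42486 pairs i < j, with X_I the indicator of one inversion.
There are 42486 indicators.
For each fixed pair i < j, the values π(i) and π(j) are two distinct elements of {1, …, 292} in uniformly random order; by symmetry P[π(i) > π(j)] = 1/2.
By linearity: E[X] = 42486 · (1/2) = C(292, 2) · (1/2) = 42486/2 = 21243 ≈ 21243.000.

E[X] = 21243 = 21243.000.


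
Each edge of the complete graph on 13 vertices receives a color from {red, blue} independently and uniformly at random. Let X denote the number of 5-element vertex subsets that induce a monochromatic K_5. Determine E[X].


Let X = Σ_S X_S over the C(13, 5) = 1287 subsets S of size 5, where X_S = 1 if the K_5 on S is monochromatic.
For a fixed S, the K_5 on S has C(5, 2) = 10 edges. P[all 10 edges red] = (1/2)^10, and likewise for blue, so P[monochromatic] = 2·(1/2)^10 = 2^{1 − 10} = 1/512.
By linearity: E[X] = C(13, 5) · 2^{1 − 10} = 1287 · 1/512 = 1287/512.
Numerically: E[X] ≈ 2.5137.

E[X] = C(13,5)·2^(1−C(5,2)) = 1287/512 ≈ 2.5137.


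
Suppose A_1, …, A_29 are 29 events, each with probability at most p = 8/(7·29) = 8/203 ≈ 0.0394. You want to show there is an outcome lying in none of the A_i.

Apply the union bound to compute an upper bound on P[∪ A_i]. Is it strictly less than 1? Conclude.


Union bound: P[∪_{i=1}^{29} A_i] ≤ Σ_i P[A_i] ≤ 29·p = 29·(8/203) = 8/7.
Numerically: 8/7 ≈ 1.1429.
Is 8/7 < 1? NO.
Since the bound 8/7 is ≥ 1, the union bound is uninformative here; it does NOT by itself certify existence.

29·p = 8/7 ≈ 1.1429; existence NOT certified by the union bound.


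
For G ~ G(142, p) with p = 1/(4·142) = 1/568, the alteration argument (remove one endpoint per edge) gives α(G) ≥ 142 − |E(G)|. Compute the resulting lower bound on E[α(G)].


E[|E(G)|] = C(142, 2)·p = 10011 · (1/568) = 141/8.
E[α(G)] ≥ n − E[|E(G)|] = 142 − 141/8 = 995/8.
Numerically: ≈ 124.37500.
(This is only a lower bound; the true E[α(G)] may be larger.)

E[α(G)] ≥ 995/8 ≈ 124.37500.


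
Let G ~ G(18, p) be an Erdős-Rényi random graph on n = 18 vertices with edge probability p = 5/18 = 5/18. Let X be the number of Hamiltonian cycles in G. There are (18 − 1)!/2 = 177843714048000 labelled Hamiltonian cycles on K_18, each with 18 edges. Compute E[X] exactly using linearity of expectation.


K_18 has (18 − 1)!/2 = 177843714048000 labelled Hamiltonian cycles.
For each such Hamiltonian cycle H, let X_H = 1 if all 18 edges of H are present in G. Then P[X_H = 1] = p^{18} = (5/18)^{18} = 3814697265625/39346408075296537575424.
By linearity: E[X] = Σ_H E[X_H] = 177843714048000 · p^{18} = 177843714048000 · 3814697265625/39346408075296537575424 = 56800365447998046875/3294258113514384.
Numerically: E[X] ≈ 1.724e+04.

E[X] = 177843714048000 · (5/18)^{18} = 56800365447998046875/3294258113514384 ≈ 1.724e+04.


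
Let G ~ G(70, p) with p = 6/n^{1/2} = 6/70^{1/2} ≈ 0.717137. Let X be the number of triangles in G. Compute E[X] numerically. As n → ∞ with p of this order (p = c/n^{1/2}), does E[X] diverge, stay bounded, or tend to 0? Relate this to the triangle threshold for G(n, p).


Number of potential triangles: C(70, 3) = 54740.
Each occurs with probability p³ ≈ (0.717137)³ ≈ 3.68813399e-01.
By linearity: E[X] = C(70, 3)·p³ ≈ 54740 · 3.68813399e-01 ≈ 20188.845486.
Since α = 1/2 < 1, p = c/n^{1/2} ≫ 1/n is above the triangle threshold p ~ 1/n. Asymptotically E[X] ~ (c³/6)·n^{3(1−α)} = (6³/6)·n^{1.5} → ∞; triangles are abundant w.h.p.

E[X] ≈ 20188.845486; in regime p = Θ(1/n^{1/2}) E[X] diverges (above the triangle threshold p ~ 1/n).


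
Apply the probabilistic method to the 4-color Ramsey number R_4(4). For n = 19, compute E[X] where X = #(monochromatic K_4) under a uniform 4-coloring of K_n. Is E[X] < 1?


E[X] = C(19, 4) · 4^{1 − 6} = 3876 · 4^{−5} = 3876/1024.
As a reduced fraction: E[X] = 969/256 ≈ 3.785156.
Is E[X] < 1? NO.
Since E[X] ≥ 1, the first-moment bound is inconclusive at n = 19; it does NOT by itself certify R_4(4) > 19.

E[X] = 969/256 ≈ 3.785156; E[X] ≥ 1; first-moment method inconclusive here.


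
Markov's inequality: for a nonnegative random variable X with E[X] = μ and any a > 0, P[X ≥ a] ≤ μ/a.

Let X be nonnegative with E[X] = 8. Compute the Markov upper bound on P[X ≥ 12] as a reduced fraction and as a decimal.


μ = E[X] = 8, a = 12.
Markov: P[X ≥ 12] ≤ μ/a = (8)/12 = 2/3.
Numerically: ≈ 0.66667.
(Since a = 12 > μ = 8.00000, the bound 2/3 is < 1 and informative.)

P[X ≥ 12] ≤ 2/3 ≈ 0.66667.


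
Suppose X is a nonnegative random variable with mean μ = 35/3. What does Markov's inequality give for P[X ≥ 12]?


μ = E[X] = 35/3, a = 12.
Markov: P[X ≥ 12] ≤ μ/a = (35/3)/12 = 35/36.
Numerically: ≈ 0.972.
(Since a = 12 > μ = 11.667, the bound 35/36 is < 1 and informative.)

P[X ≥ 12] ≤ 35/36 ≈ 0.972.


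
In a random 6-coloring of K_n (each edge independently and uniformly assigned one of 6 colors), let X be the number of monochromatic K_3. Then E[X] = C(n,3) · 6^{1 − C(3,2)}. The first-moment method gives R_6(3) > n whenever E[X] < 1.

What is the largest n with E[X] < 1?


We need C(n, 3) · 6^{1 − 3} < 1, i.e. C(n, 3) < 6^{3 − 1} = 36.
Check values of n near the boundary:
  n = 3: C(3, 3) = 1; 1 < 36? YES
  n = 4: C(4, 3) = 4; 4 < 36? YES
  n = 5: C(5, 3) = 10; 10 < 36? YES
  n = 6: C(6, 3) = 20; 20 < 36? YES
  n = 7: C(7, 3) = 35; 35 < 36? YES
  n = 8: C(8, 3) = 56; 56 < 36? NO
  n = 9: C(9, 3) = 84; 84 < 36? NO
  n = 10: C(10, 3) = 120; 120 < 36? NO
The largest n with C(n, 3) < 36 is n = 7 (where E[X] = 35/36 ≈ 0.9722). Hence R_6(3) > 7, i.e. R_6(3) ≥ 8.

Largest n = 7; hence R_6(3) > 7.


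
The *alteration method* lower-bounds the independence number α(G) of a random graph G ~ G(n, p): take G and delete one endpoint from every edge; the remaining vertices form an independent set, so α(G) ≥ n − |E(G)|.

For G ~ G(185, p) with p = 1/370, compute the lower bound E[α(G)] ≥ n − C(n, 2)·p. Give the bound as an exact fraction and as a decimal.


E[|E(G)|] = C(185, 2)·p = 17020 · (1/370) = 46.
E[α(G)] ≥ n − E[|E(G)|] = 185 − 46 = 139.
Numerically: ≈ 139.000000.
(This is only a lower bound; the true E[α(G)] may be larger.)

E[α(G)] ≥ 139 ≈ 139.000000.


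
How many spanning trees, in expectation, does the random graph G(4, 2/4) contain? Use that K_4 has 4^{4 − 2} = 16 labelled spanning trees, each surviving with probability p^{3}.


K_4 has 4^{4 − 2} = 16 labelled spanning trees.
For each such spanning tree H, let X_H = 1 if all 3 edges of H are present in G. Then P[X_H = 1] = p^{3} = (1/2)^{3} = 1/8.
By linearity of expectation: E[X] = Σ_H E[X_H] = 16 · p^{3} = 16 · 1/8 = 2.
Numerically: E[X] ≈ 2.

E[X] = 16 · (1/2)^{3} = 2 ≈ 2.


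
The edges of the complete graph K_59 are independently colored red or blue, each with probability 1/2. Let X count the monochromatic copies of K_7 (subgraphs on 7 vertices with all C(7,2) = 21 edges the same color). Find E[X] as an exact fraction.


Let X = Σ_S X_S over the C(59, 7) = 341149446 subsets S of size 7, where X_S = 1 if the K_7 on S is monochromatic.
For a fixed S, the K_7 on S has C(7, 2) = 21 edges. P[all 21 edges red] = (1/2)^21, and likewise for blue, so P[monochromatic] = 2·(1/2)^21 = 2^{1 − 21} = 1/1048576.
Summing: E[X] = C(59, 7) · 2^{1 − 21} = 341149446 · 1/1048576 = 170574723/524288.
Numerically: E[X] ≈ 325.34546.

E[X] = C(59,7)·2^(1−C(7,2)) = 170574723/524288 ≈ 325.34546.


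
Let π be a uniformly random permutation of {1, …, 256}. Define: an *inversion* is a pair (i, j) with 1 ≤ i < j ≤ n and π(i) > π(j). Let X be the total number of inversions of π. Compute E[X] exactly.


Write X = Σ X_I over the C(256, 2) = 32640 pairs i < j, with X_I the indicator of one inversion.
There are 32640 indicators.
For each fixed pair i < j, the values π(i) and π(j) are two distinct elements of {1, …, 256} in uniformly random order; by symmetry P[π(i) > π(j)] = 1/2.
By linearity: E[X] = 32640 · (1/2) = C(256, 2) · (1/2) = 32640/2 = 16320 ≈ 16320.0000.

E[X] = 16320 = 16320.0000.


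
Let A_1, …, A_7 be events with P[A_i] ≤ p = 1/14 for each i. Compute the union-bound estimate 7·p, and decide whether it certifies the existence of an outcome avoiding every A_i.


Union bound: P[∪_{i=1}^{7} A_i] ≤ Σ_i P[A_i] ≤ 7·p = 7·(1/14) = 1/2.
Numerically: 1/2 ≈ 0.500.
Is 1/2 < 1? YES.
Since P[∪ A_i] ≤ 1/2 < 1, the complement has P[∩ A_i^c] ≥ 1 − 1/2 = 1/2 > 0, so some outcome avoids every A_i.

7·p = 1/2 ≈ 0.500; existence CERTIFIED by the union bound.


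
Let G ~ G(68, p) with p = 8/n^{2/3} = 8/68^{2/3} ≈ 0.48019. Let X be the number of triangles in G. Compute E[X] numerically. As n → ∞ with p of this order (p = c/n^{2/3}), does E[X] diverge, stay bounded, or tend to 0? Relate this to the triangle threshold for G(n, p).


Number of potential triangles: C(68, 3) = 50116.
Each occurs with probability p³ ≈ (0.48019)³ ≈ 1.1072664e-01.
By linearity: E[X] = C(68, 3)·p³ ≈ 50116 · 1.1072664e-01 ≈ 5549.17647.
Since α = 2/3 < 1, p = c/n^{2/3} ≫ 1/n is above the triangle threshold p ~ 1/n. Asymptotically E[X] ~ (c³/6)·n^{3(1−α)} = (8³/6)·n^{1} → ∞; triangles are abundant w.h.p.

E[X] ≈ 5549.17647; in regime p = Θ(1/n^{2/3}) E[X] diverges (above the triangle threshold p ~ 1/n).


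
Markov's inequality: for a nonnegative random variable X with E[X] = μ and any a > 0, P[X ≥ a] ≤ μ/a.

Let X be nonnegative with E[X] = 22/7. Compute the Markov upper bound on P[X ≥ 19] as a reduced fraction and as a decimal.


μ = E[X] = 22/7, a = 19.
Markov: P[X ≥ 19] ≤ μ/a = (22/7)/19 = 22/133.
Numerically: ≈ 0.165414.
(Since a = 19 > μ = 3.142857, the bound 22/133 is < 1 and informative.)

P[X ≥ 19] ≤ 22/133 ≈ 0.165414.


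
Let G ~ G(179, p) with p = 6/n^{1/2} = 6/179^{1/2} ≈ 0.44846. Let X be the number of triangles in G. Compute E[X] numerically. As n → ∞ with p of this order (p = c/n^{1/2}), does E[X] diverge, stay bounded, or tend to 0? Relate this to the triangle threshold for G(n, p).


Number of potential triangles: C(179, 3) = 939929.
Each occurs with probability p³ ≈ (0.44846)³ ≈ 9.0193285e-02.
By linearity: E[X] = C(179, 3)·p³ ≈ 939929 · 9.0193285e-02 ≈ 84775.28412.
Since α = 1/2 < 1, p = c/n^{1/2} ≫ 1/n is above the triangle threshold p ~ 1/n. Asymptotically E[X] ~ (c³/6)·n^{3(1−α)} = (6³/6)·n^{1.5} → ∞; triangles are abundant w.h.p.

E[X] ≈ 84775.28412; in regime p = Θ(1/n^{1/2}) E[X] diverges (above the triangle threshold p ~ 1/n).


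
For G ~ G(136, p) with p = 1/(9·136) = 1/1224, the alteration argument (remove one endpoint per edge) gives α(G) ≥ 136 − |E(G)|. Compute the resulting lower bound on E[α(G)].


E[|E(G)|] = C(136, 2)·p = 9180 · (1/1224) = 15/2.
E[α(G)] ≥ n − E[|E(G)|] = 136 − 15/2 = 257/2.
Numerically: ≈ 128.500.
(This is only a lower bound; the true E[α(G)] may be larger.)

E[α(G)] ≥ 257/2 ≈ 128.500.


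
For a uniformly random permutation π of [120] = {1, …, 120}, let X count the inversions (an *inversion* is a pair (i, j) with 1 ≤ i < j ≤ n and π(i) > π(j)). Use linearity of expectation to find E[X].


Write X = Σ X_I over the C(120, 2) = 7140 pairs i < j, with X_I the indicator of one inversion.
There are 7140 indicators.
For each fixed pair i < j, the values π(i) and π(j) are two distinct elements of {1, …, 120} in uniformly random order; by symmetry P[π(i) > π(j)] = 1/2.
By linearity: E[X] = 7140 · (1/2) = C(120, 2) · (1/2) = 7140/2 = 3570 ≈ 3570.0000.

E[X] = 3570 = 3570.0000.


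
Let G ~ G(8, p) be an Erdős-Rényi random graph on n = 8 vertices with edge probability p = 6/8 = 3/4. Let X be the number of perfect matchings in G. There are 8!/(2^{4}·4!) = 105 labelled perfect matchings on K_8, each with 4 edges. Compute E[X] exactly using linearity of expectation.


K_8 has 8!/(2^{4}·4!) = 105 labelled perfect matchings.
For each such perfect matching H, let X_H = 1 if all 4 edges of H are present in G. Then P[X_H = 1] = p^{4} = (3/4)^{4} = 81/256.
By linearity: E[X] = Σ_H E[X_H] = 105 · p^{4} = 105 · 81/256 = 8505/256.
Numerically: E[X] ≈ 33.223.

E[X] = 105 · (3/4)^{4} = 8505/256 ≈ 33.223.


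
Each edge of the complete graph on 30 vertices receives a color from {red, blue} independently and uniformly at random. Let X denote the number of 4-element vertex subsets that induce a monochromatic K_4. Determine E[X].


Let X = Σ_S X_S over the C(30, 4) = 27405 subsets S of size 4, where X_S = 1 if the K_4 on S is monochromatic.
For a fixed S, the K_4 on S has C(4, 2) = 6 edges. P[all 6 edges red] = (1/2)^6, and likewise for blue, so P[monochromatic] = 2·(1/2)^6 = 2^{1 − 6} = 1/32.
Summing: E[X] = C(30, 4) · 2^{1 − 6} = 27405 · 1/32 = 27405/32.
Numerically: E[X] ≈ 856.406250.

E[X] = C(30,4)·2^(1−C(4,2)) = 27405/32 ≈ 856.406250.


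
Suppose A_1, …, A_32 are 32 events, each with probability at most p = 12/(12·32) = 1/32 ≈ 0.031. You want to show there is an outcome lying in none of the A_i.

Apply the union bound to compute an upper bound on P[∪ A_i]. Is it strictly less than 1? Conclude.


Union bound: P[∪_{i=1}^{32} A_i] ≤ Σ_i P[A_i] ≤ 32·p = 32·(1/32) = 1.
Numerically: 1 ≈ 1.000.
Is 1 < 1? NO.
Since the bound 1 is ≥ 1, the union bound is uninformative here; it does NOT by itself certify existence.

32·p = 1 ≈ 1.000; existence NOT certified by the union bound.


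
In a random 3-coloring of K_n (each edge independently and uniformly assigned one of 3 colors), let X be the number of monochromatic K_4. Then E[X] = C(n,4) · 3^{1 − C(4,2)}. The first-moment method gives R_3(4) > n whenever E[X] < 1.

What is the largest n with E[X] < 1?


We need C(n, 4) · 3^{1 − 6} < 1, i.e. C(n, 4) < 3^{6 − 1} = 243.
Check values of n near the boundary:
  n = 7: C(7, 4) = 35; 35 < 243? YES
  n = 8: C(8, 4) = 70; 70 < 243? YES
  n = 9: C(9, 4) = 126; 126 < 243? YES
  n = 10: C(10, 4) = 210; 210 < 243? YES
  n = 11: C(11, 4) = 330; 330 < 243? NO
  n = 12: C(12, 4) = 495; 495 < 243? NO
The largest n with C(n, 4) < 243 is n = 10 (where E[X] = 70/81 ≈ 0.86420). Hence R_3(4) > 10, i.e. R_3(4) ≥ 11.

Largest n = 10; hence R_3(4) > 10.


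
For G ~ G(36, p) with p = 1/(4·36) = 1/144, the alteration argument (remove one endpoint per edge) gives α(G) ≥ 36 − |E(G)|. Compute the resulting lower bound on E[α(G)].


E[|E(G)|] = C(36, 2)·p = 630 · (1/144) = 35/8.
E[α(G)] ≥ n − E[|E(G)|] = 36 − 35/8 = 253/8.
Numerically: ≈ 31.6250.
(This is only a lower bound; the true E[α(G)] may be larger.)

E[α(G)] ≥ 253/8 ≈ 31.6250.


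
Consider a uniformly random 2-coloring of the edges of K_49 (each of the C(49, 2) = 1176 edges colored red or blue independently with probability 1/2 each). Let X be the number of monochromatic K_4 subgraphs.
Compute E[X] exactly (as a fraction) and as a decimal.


Let X = Σ_S X_S over the C(49, 4) = 211876 subsets S of size 4, where X_S = 1 if the K_4 on S is monochromatic.
For a fixed S, the K_4 on S has C(4, 2) = 6 edges. P[all 6 edges red] = (1/2)^6, and likewise for blue, so P[monochromatic] = 2·(1/2)^6 = 2^{1 − 6} = 1/32.
By linearity: E[X] = C(49, 4) · 2^{1 − 6} = 211876 · 1/32 = 52969/8.
Numerically: E[X] ≈ 6621.125.

E[X] = C(49,4)·2^(1−C(4,2)) = 52969/8 ≈ 6621.125.


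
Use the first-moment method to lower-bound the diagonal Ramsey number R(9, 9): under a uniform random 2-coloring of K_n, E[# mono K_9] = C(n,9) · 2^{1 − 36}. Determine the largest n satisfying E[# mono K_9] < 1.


We need C(n, 9) · 2^{1 − 36} < 1, i.e. C(n, 9) < 2^{36 − 1} = 34359738368.
Check values of n near the boundary:
  n = 62: C(62, 9) = 20286591270; 20286591270 < 34359738368? YES
  n = 63: C(63, 9) = 23667689815; 23667689815 < 34359738368? YES
  n = 64: C(64, 9) = 27540584512; 27540584512 < 34359738368? YES
  n = 65: C(65, 9) = 31966749880; 31966749880 < 34359738368? YES
  n = 66: C(66, 9) = 37014131440; 37014131440 < 34359738368? NO
  n = 67: C(67, 9) = 42757703560; 42757703560 < 34359738368? NO
The largest n with C(n, 9) < 34359738368 is n = 65 (where E[X] = 3995843735/4294967296 ≈ 0.930). Hence R(9, 9) > 65, i.e. R(9, 9) ≥ 66.

Largest n = 65; hence R(9, 9) > 65.


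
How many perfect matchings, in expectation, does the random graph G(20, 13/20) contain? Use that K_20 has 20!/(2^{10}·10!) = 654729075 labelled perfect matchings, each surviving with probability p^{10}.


K_20 has 20!/(2^{10}·10!) = 654729075 labelled perfect matchings.
For each such perfect matching H, let X_H = 1 if all 10 edges of H are present in G. Then P[X_H = 1] = p^{10} = (13/20)^{10} = 137858491849/10240000000000.
Summing the indicators: E[X] = Σ_H E[X_H] = 654729075 · p^{10} = 654729075 · 137858491849/10240000000000 = 3610398513967632387/409600000000.
Numerically: E[X] ≈ 8.81445e+06.

E[X] = 654729075 · (13/20)^{10} = 3610398513967632387/409600000000 ≈ 8.81445e+06.


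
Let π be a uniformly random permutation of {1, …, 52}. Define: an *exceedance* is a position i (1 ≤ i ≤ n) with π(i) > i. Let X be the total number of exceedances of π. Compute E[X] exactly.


Write X = Σ_{i=1}^{52} X_i, where X_i = 1_{π(i) > i}.
For each fixed i, π(i) is uniform over {1, …, 52} (marginal of a uniform permutation), so P[π(i) > i] = (n − i)/n. Summing: Σ_{i=1}^{52} (n − i)/n = (0 + 1 + … + 51)/52 = 52(52 − 1)/(2·52) = (52 − 1)/2.
Hence E[X] = Σ_{i=1}^{52} (52 − i)/52 = 51/2 ≈ 25.500.

E[X] = 51/2 = 25.500.


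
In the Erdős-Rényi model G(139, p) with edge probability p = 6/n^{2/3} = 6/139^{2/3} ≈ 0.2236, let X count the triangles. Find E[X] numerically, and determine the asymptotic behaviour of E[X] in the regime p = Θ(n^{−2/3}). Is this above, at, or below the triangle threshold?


Number of potential triangles: C(139, 3) = 437989.
Each occurs with probability p³ ≈ (0.2236)³ ≈ 1.1179546e-02.
By linearity: E[X] = C(139, 3)·p³ ≈ 437989 · 1.1179546e-02 ≈ 4896.51799.
Since α = 2/3 < 1, p = c/n^{2/3} ≫ 1/n is above the triangle threshold p ~ 1/n. Asymptotically E[X] ~ (c³/6)·n^{3(1−α)} = (6³/6)·n^{1} → ∞; triangles are abundant w.h.p.

E[X] ≈ 4896.51799; in regime p = Θ(1/n^{2/3}) E[X] diverges (above the triangle threshold p ~ 1/n).


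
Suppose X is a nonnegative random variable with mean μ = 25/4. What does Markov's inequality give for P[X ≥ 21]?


μ = E[X] = 25/4, a = 21.
Markov: P[X ≥ 21] ≤ μ/a = (25/4)/21 = 25/84.
Numerically: ≈ 0.2976.
(Since a = 21 > μ = 6.2500, the bound 25/84 is < 1 and informative.)

P[X ≥ 21] ≤ 25/84 ≈ 0.2976.


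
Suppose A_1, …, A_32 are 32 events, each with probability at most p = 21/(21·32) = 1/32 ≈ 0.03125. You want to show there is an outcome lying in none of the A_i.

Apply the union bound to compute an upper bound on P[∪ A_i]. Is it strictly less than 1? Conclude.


Union bound: P[∪_{i=1}^{32} A_i] ≤ Σ_i P[A_i] ≤ 32·p = 32·(1/32) = 1.
Numerically: 1 ≈ 1.00000.
Is 1 < 1? NO.
Since the bound 1 is ≥ 1, the union bound is uninformative here; it does NOT by itself certify existence.

32·p = 1 ≈ 1.00000; existence NOT certified by the union bound.


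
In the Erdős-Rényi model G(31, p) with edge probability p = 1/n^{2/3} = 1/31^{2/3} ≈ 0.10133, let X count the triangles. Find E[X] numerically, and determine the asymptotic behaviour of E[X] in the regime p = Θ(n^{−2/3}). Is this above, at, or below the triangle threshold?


Number of potential triangles: C(31, 3) = 4495.
Each occurs with probability p³ ≈ (0.10133)³ ≈ 1.0405827e-03.
By linearity: E[X] = C(31, 3)·p³ ≈ 4495 · 1.0405827e-03 ≈ 4.67742.
Since α = 2/3 < 1, p = c/n^{2/3} ≫ 1/n is above the triangle threshold p ~ 1/n. Asymptotically E[X] ~ (c³/6)·n^{3(1−α)} = (1³/6)·n^{1} → ∞; triangles are abundant w.h.p.

E[X] ≈ 4.67742; in regime p = Θ(1/n^{2/3}) E[X] diverges (above the triangle threshold p ~ 1/n).
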